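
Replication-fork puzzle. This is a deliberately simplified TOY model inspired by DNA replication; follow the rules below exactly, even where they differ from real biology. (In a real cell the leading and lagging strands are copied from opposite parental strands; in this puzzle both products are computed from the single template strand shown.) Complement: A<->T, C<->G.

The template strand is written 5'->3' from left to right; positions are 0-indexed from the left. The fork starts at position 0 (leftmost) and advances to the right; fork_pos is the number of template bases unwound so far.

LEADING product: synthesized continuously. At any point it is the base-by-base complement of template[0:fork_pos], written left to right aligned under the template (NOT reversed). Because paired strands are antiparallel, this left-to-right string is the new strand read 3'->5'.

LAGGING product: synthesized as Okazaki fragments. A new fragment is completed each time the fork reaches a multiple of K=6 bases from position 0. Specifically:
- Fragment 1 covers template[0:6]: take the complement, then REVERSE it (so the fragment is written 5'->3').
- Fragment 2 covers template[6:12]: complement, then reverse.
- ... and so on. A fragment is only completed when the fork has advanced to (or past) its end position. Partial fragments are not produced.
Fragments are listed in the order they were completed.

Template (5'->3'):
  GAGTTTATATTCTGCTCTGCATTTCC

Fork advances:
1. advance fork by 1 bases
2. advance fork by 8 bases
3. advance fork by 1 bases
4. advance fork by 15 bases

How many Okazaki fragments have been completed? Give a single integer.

Step 1: advance 1 -> fork_pos = 0 + 1 = 1. Next multiple of 6 is 6 (not reached); still 0 fragment(s).
Step 2: advance 8 -> fork_pos = 1 + 8 = 9. Reached multiple(s) of 6: 6 -> fragment 1 completed (1 total).
Step 3: advance 1 -> fork_pos = 9 + 1 = 10. Next multiple of 6 is 12 (not reached); still 1 fragment(s).
Step 4: advance 15 -> fork_pos = 10 + 15 = 25. Reached multiple(s) of 6: 12, 18, 24 -> fragments 2-4 completed (4 total).
Check: final fork_pos = 25; the multiples of 6 that are <= 25 are 6..24 -> 25 // 6 = 4 completed fragment(s).

Answer: 4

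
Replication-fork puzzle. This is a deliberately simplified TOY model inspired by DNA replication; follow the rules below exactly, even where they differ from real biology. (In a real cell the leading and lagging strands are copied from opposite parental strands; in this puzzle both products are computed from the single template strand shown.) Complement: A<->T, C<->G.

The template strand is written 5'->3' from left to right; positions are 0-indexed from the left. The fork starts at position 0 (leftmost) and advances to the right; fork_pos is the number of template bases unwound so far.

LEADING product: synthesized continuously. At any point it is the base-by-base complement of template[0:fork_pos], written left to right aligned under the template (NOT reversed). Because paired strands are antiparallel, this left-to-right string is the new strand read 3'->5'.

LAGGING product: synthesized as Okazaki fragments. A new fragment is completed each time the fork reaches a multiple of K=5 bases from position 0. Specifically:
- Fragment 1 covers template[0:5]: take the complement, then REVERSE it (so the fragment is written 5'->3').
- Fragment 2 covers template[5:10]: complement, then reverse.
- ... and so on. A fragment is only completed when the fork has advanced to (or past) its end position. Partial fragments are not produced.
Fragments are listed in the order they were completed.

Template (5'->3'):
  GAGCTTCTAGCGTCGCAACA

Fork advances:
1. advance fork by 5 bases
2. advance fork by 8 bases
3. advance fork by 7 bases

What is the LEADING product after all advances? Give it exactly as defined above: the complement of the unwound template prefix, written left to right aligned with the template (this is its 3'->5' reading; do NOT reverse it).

Step 1: advance 5 -> fork_pos = 0 + 5 = 5.
Step 2: advance 8 -> fork_pos = 5 + 8 = 13.
Step 3: advance 7 -> fork_pos = 13 + 7 = 20.
Unwound prefix: template[0:20] = GAGCTTCTAGCGTCGCAACA
Complement it base by base (A<->T, C<->G), keeping left-to-right order:
  [0:5] GAGCT -> CTCGA
  [5:10] TCTAG -> AGATC
  [10:15] CGTCG -> GCAGC
  [15:20] CAACA -> GTTGT
Concatenate: CTCGAAGATCGCAGCGTTGT (length 20; written aligned with the template, i.e. 3'->5').

Answer: CTCGAAGATCGCAGCGTTGT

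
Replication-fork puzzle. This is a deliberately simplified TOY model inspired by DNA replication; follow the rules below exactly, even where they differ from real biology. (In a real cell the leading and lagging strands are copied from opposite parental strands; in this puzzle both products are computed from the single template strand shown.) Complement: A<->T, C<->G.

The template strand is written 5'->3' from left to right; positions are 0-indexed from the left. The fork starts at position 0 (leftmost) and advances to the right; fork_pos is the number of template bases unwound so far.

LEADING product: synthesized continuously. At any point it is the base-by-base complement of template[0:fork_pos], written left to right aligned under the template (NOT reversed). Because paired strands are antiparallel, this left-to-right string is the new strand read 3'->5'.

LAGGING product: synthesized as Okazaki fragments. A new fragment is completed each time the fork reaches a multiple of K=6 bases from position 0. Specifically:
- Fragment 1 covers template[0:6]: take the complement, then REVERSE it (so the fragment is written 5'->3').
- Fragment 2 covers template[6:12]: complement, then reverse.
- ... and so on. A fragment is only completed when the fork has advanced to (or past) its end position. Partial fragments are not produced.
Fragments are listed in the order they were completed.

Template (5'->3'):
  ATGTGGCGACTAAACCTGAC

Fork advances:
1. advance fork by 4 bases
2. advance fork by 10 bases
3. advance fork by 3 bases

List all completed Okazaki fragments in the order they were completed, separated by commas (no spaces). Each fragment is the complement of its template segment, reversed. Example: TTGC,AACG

Step 1: advance 4 -> fork_pos = 0 + 4 = 4. Next multiple of 6 is 6 (not reached); still 0 fragment(s).
Step 2: advance 10 -> fork_pos = 4 + 10 = 14. Reached multiple(s) of 6: 6, 12 -> fragments 1-2 completed (2 total).
Step 3: advance 3 -> fork_pos = 14 + 3 = 17. Next multiple of 6 is 18 (not reached); still 2 fragment(s).
Final fork_pos = 17, so 2 fragment(s) are complete. Build each: template segment -> complement -> reverse.
Fragment 1: template[0:6] = ATGTGG -> complement TACACC -> reversed CCACAT
Fragment 2: template[6:12] = CGACTA -> complement GCTGAT -> reversed TAGTCG

Answer: CCACAT,TAGTCG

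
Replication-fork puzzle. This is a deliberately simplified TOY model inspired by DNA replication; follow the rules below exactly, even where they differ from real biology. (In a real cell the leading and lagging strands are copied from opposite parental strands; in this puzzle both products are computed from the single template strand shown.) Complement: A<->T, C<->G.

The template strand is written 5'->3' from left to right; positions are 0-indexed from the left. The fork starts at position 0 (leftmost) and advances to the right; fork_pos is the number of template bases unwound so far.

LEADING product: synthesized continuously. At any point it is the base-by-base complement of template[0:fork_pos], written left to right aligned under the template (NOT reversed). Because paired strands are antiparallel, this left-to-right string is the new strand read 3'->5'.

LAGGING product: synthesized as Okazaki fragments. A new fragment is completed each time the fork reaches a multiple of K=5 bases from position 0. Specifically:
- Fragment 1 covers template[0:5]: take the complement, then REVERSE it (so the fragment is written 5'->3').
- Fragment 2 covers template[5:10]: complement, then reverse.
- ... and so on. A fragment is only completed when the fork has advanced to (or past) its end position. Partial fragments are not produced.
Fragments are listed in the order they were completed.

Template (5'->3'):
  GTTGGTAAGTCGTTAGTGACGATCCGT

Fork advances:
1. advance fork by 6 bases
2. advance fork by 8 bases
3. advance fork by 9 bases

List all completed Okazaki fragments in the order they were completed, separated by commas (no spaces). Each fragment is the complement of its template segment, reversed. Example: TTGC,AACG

Answer: CCAAC,ACTTA,TAACG,GTCAC

Derivation:
Step 1: advance 6 -> fork_pos = 0 + 6 = 6. Reached multiple(s) of 5: 5 -> fragment 1 completed (1 total).
Step 2: advance 8 -> fork_pos = 6 + 8 = 14. Reached multiple(s) of 5: 10 -> fragment 2 completed (2 total).
Step 3: advance 9 -> fork_pos = 14 + 9 = 23. Reached multiple(s) of 5: 15, 20 -> fragments 3-4 completed (4 total).
Final fork_pos = 23, so 4 fragment(s) are complete. Build each: template segment -> complement -> reverse.
Fragment 1: template[0:5] = GTTGG -> complement CAACC -> reversed CCAAC
Fragment 2: template[5:10] = TAAGT -> complement ATTCA -> reversed ACTTA
Fragment 3: template[10:15] = CGTTA -> complement GCAAT -> reversed TAACG
Fragment 4: template[15:20] = GTGAC -> complement CACTG -> reversed GTCAC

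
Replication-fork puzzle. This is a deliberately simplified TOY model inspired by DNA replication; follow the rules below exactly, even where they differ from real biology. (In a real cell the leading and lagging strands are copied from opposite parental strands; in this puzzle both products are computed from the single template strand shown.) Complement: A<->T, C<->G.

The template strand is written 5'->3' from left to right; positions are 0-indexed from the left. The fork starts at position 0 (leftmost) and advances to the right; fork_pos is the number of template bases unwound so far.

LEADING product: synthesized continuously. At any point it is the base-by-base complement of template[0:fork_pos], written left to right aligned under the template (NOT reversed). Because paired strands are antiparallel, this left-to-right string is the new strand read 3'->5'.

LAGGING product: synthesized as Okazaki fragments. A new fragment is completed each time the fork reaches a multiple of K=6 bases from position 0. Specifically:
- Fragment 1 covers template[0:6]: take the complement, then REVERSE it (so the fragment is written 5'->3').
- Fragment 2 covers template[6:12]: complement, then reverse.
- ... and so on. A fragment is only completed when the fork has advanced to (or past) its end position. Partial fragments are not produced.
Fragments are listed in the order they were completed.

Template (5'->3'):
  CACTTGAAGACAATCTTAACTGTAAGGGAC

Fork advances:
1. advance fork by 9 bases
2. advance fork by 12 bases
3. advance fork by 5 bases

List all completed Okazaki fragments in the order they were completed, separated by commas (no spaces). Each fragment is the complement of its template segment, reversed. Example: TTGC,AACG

Answer: CAAGTG,TGTCTT,TAAGAT,TACAGT

Derivation:
Step 1: advance 9 -> fork_pos = 0 + 9 = 9. Reached multiple(s) of 6: 6 -> fragment 1 completed (1 total).
Step 2: advance 12 -> fork_pos = 9 + 12 = 21. Reached multiple(s) of 6: 12, 18 -> fragments 2-3 completed (3 total).
Step 3: advance 5 -> fork_pos = 21 + 5 = 26. Reached multiple(s) of 6: 24 -> fragment 4 completed (4 total).
Final fork_pos = 26, so 4 fragment(s) are complete. Build each: template segment -> complement -> reverse.
Fragment 1: template[0:6] = CACTTG -> complement GTGAAC -> reversed CAAGTG
Fragment 2: template[6:12] = AAGACA -> complement TTCTGT -> reversed TGTCTT
Fragment 3: template[12:18] = ATCTTA -> complement TAGAAT -> reversed TAAGAT
Fragment 4: template[18:24] = ACTGTA -> complement TGACAT -> reversed TACAGT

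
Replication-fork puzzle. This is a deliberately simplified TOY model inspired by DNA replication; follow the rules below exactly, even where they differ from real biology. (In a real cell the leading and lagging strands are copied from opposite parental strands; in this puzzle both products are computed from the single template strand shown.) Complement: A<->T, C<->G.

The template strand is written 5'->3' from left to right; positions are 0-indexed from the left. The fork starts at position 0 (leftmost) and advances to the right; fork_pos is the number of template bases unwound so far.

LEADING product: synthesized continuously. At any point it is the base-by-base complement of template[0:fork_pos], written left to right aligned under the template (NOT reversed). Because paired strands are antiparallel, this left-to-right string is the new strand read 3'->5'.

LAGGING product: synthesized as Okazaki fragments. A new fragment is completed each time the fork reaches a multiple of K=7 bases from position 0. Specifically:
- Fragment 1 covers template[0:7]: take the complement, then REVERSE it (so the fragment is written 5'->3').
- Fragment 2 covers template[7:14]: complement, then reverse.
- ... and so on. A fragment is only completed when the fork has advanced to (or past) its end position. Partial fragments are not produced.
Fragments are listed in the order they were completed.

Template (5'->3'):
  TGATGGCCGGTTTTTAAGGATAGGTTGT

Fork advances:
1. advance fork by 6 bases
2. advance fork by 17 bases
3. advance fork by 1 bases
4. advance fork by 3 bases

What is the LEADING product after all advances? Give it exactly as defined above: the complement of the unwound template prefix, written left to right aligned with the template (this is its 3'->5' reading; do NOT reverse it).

Answer: ACTACCGGCCAAAAATTCCTATCCAAC

Derivation:
Step 1: advance 6 -> fork_pos = 0 + 6 = 6.
Step 2: advance 17 -> fork_pos = 6 + 17 = 23.
Step 3: advance 1 -> fork_pos = 23 + 1 = 24.
Step 4: advance 3 -> fork_pos = 24 + 3 = 27.
Unwound prefix: template[0:27] = TGATGGCCGGTTTTTAAGGATAGGTTG
Complement it base by base (A<->T, C<->G), keeping left-to-right order:
  [0:5] TGATG -> ACTAC
  [5:10] GCCGG -> CGGCC
  [10:15] TTTTT -> AAAAA
  [15:20] AAGGA -> TTCCT
  [20:25] TAGGT -> ATCCA
  [25:27] TG -> AC
Concatenate: ACTACCGGCCAAAAATTCCTATCCAAC (length 27; written aligned with the template, i.e. 3'->5').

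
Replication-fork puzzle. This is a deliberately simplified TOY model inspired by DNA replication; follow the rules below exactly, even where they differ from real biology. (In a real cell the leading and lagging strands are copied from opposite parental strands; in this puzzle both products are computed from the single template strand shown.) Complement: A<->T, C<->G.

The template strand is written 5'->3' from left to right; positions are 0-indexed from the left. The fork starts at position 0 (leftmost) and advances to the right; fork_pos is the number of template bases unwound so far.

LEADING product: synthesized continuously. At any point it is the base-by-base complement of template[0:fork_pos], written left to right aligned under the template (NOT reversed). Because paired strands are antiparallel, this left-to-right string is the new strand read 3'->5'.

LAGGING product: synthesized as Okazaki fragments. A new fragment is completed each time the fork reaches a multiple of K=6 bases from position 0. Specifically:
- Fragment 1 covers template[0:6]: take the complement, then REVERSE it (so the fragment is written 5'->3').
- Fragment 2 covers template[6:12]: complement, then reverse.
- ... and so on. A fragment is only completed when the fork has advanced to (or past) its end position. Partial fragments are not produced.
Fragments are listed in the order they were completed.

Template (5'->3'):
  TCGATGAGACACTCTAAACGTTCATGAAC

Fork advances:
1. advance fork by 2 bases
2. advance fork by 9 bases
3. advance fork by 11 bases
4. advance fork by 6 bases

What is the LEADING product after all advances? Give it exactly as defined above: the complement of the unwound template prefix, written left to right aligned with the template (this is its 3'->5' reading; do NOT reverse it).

Answer: AGCTACTCTGTGAGATTTGCAAGTACTT

Derivation:
Step 1: advance 2 -> fork_pos = 0 + 2 = 2.
Step 2: advance 9 -> fork_pos = 2 + 9 = 11.
Step 3: advance 11 -> fork_pos = 11 + 11 = 22.
Step 4: advance 6 -> fork_pos = 22 + 6 = 28.
Unwound prefix: template[0:28] = TCGATGAGACACTCTAAACGTTCATGAA
Complement it base by base (A<->T, C<->G), keeping left-to-right order:
  [0:5] TCGAT -> AGCTA
  [5:10] GAGAC -> CTCTG
  [10:15] ACTCT -> TGAGA
  [15:20] AAACG -> TTTGC
  [20:25] TTCAT -> AAGTA
  [25:28] GAA -> CTT
Concatenate: AGCTACTCTGTGAGATTTGCAAGTACTT (length 28; written aligned with the template, i.e. 3'->5').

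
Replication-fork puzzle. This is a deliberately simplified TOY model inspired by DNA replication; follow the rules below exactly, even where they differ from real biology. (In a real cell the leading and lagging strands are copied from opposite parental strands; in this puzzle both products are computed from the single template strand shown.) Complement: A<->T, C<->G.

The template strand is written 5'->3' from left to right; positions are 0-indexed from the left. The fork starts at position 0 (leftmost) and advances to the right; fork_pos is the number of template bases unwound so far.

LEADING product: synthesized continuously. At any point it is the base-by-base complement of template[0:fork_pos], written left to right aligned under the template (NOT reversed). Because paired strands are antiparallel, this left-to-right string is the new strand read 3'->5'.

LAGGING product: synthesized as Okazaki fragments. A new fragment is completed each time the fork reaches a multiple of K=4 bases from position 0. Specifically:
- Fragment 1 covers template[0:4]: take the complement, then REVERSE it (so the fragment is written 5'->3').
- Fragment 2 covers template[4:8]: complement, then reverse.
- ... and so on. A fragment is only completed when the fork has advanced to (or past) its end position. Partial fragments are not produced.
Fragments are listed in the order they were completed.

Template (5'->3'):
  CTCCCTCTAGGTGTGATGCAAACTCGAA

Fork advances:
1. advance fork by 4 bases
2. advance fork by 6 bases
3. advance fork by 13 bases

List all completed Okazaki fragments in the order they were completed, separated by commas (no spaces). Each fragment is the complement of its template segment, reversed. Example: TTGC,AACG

Step 1: advance 4 -> fork_pos = 0 + 4 = 4. Reached multiple(s) of 4: 4 -> fragment 1 completed (1 total).
Step 2: advance 6 -> fork_pos = 4 + 6 = 10. Reached multiple(s) of 4: 8 -> fragment 2 completed (2 total).
Step 3: advance 13 -> fork_pos = 10 + 13 = 23. Reached multiple(s) of 4: 12, 16, 20 -> fragments 3-5 completed (5 total).
Final fork_pos = 23, so 5 fragment(s) are complete. Build each: template segment -> complement -> reverse.
Fragment 1: template[0:4] = CTCC -> complement GAGG -> reversed GGAG
Fragment 2: template[4:8] = CTCT -> complement GAGA -> reversed AGAG
Fragment 3: template[8:12] = AGGT -> complement TCCA -> reversed ACCT
Fragment 4: template[12:16] = GTGA -> complement CACT -> reversed TCAC
Fragment 5: template[16:20] = TGCA -> complement ACGT -> reversed TGCA

Answer: GGAG,AGAG,ACCT,TCAC,TGCA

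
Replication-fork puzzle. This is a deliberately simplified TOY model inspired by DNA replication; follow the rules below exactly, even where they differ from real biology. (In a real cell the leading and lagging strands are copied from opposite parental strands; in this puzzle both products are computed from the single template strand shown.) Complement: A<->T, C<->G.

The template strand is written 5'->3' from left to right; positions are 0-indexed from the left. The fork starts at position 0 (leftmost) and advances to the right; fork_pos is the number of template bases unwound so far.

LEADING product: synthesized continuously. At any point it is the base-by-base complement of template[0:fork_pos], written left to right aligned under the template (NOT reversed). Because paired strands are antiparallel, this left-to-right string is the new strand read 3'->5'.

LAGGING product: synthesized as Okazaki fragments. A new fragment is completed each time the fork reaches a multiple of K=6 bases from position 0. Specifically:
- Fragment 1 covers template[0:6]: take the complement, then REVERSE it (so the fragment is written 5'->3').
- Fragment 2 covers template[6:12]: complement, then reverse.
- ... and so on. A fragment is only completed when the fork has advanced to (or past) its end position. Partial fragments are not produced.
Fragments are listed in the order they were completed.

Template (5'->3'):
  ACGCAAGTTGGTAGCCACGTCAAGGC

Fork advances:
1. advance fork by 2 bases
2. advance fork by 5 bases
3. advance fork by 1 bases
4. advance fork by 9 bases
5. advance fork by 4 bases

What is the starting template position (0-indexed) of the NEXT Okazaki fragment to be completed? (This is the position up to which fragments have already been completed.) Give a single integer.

Answer: 18

Derivation:
Step 1: advance 2 -> fork_pos = 0 + 2 = 2. Next multiple of 6 is 6 (not reached); still 0 fragment(s).
Step 2: advance 5 -> fork_pos = 2 + 5 = 7. Reached multiple(s) of 6: 6 -> fragment 1 completed (1 total).
Step 3: advance 1 -> fork_pos = 7 + 1 = 8. Next multiple of 6 is 12 (not reached); still 1 fragment(s).
Step 4: advance 9 -> fork_pos = 8 + 9 = 17. Reached multiple(s) of 6: 12 -> fragment 2 completed (2 total).
Step 5: advance 4 -> fork_pos = 17 + 4 = 21. Reached multiple(s) of 6: 18 -> fragment 3 completed (3 total).
3 fragment(s) completed, covering template[0:18] (3 x 6 = 18). The next fragment, fragment 4, covers template[18:24], so it starts at position 18.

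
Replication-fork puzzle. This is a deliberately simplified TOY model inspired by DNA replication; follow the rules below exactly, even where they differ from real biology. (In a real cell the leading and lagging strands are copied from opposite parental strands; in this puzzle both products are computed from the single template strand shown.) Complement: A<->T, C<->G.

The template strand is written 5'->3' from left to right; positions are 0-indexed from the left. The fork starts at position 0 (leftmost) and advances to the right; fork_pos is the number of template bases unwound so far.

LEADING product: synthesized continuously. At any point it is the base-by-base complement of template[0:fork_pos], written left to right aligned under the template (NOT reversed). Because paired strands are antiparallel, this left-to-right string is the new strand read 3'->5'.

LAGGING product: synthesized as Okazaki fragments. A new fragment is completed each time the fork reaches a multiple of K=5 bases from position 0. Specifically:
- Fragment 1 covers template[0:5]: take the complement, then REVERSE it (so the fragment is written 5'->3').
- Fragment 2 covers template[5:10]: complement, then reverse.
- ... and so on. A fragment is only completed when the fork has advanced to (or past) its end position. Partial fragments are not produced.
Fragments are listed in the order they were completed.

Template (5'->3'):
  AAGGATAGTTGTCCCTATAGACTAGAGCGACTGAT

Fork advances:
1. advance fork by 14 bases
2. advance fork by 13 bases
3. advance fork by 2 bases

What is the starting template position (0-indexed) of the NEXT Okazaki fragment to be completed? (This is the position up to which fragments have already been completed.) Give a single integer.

Step 1: advance 14 -> fork_pos = 0 + 14 = 14. Reached multiple(s) of 5: 5, 10 -> fragments 1-2 completed (2 total).
Step 2: advance 13 -> fork_pos = 14 + 13 = 27. Reached multiple(s) of 5: 15, 20, 25 -> fragments 3-5 completed (5 total).
Step 3: advance 2 -> fork_pos = 27 + 2 = 29. Next multiple of 5 is 30 (not reached); still 5 fragment(s).
5 fragment(s) completed, covering template[0:25] (5 x 5 = 25). The next fragment, fragment 6, covers template[25:30], so it starts at position 25.

Answer: 25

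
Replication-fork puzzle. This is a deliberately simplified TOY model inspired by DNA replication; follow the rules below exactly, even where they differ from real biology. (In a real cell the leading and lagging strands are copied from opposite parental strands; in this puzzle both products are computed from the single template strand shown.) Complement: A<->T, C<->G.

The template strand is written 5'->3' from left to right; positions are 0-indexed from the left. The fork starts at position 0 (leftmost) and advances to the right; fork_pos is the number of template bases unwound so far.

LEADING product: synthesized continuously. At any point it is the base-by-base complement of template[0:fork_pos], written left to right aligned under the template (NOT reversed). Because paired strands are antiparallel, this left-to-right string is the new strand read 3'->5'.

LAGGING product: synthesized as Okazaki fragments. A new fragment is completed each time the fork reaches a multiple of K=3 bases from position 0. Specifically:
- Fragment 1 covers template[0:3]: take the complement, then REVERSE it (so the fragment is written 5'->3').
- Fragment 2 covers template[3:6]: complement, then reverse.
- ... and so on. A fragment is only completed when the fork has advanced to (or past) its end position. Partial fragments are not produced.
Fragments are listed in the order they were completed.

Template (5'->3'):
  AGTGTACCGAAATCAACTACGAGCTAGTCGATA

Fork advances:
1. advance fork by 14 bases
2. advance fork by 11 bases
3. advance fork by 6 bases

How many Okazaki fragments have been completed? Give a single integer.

Answer: 10

Derivation:
Step 1: advance 14 -> fork_pos = 0 + 14 = 14. Reached multiple(s) of 3: 3, 6, 9, 12 -> fragments 1-4 completed (4 total).
Step 2: advance 11 -> fork_pos = 14 + 11 = 25. Reached multiple(s) of 3: 15, 18, 21, 24 -> fragments 5-8 completed (8 total).
Step 3: advance 6 -> fork_pos = 25 + 6 = 31. Reached multiple(s) of 3: 27, 30 -> fragments 9-10 completed (10 total).
Check: final fork_pos = 31; the multiples of 3 that are <= 31 are 3..30 -> 31 // 3 = 10 completed fragment(s).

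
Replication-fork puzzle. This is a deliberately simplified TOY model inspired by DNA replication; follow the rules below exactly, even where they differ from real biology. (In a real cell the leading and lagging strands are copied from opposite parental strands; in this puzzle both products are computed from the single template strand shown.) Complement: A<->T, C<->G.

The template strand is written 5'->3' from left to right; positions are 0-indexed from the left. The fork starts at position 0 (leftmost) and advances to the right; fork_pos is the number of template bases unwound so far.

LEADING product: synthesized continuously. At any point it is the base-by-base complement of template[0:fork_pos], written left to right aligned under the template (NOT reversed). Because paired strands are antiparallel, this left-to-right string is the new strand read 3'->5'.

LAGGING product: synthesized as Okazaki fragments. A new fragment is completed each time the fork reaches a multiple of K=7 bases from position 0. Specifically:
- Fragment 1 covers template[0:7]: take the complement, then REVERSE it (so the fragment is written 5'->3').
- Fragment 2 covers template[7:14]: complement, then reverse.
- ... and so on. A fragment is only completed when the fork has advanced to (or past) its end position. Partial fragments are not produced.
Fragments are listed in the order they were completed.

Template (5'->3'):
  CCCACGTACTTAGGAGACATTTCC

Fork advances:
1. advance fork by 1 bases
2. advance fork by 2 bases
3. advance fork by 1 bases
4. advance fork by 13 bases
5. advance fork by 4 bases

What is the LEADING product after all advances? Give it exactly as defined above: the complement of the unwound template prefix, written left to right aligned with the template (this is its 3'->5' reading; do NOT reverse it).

Step 1: advance 1 -> fork_pos = 0 + 1 = 1.
Step 2: advance 2 -> fork_pos = 1 + 2 = 3.
Step 3: advance 1 -> fork_pos = 3 + 1 = 4.
Step 4: advance 13 -> fork_pos = 4 + 13 = 17.
Step 5: advance 4 -> fork_pos = 17 + 4 = 21.
Unwound prefix: template[0:21] = CCCACGTACTTAGGAGACATT
Complement it base by base (A<->T, C<->G), keeping left-to-right order:
  [0:5] CCCAC -> GGGTG
  [5:10] GTACT -> CATGA
  [10:15] TAGGA -> ATCCT
  [15:20] GACAT -> CTGTA
  [20:21] T -> A
Concatenate: GGGTGCATGAATCCTCTGTAA (length 21; written aligned with the template, i.e. 3'->5').

Answer: GGGTGCATGAATCCTCTGTAA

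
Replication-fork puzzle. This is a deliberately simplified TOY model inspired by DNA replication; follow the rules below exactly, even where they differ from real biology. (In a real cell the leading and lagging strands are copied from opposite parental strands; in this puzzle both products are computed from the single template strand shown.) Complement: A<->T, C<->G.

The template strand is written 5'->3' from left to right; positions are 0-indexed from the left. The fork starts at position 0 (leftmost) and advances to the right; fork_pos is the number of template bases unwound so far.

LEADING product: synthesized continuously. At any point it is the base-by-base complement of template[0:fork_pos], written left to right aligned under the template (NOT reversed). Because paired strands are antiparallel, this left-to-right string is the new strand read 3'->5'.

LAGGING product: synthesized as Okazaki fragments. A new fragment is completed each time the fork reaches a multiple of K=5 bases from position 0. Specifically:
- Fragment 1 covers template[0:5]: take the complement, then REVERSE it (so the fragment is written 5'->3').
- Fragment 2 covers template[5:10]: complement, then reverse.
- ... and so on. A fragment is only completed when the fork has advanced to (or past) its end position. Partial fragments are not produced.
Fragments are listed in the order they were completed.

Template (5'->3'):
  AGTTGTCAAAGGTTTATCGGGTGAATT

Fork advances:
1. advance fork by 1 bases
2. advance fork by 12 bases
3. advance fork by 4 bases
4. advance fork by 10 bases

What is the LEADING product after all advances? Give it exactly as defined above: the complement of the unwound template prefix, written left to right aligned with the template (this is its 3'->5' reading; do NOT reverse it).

Step 1: advance 1 -> fork_pos = 0 + 1 = 1.
Step 2: advance 12 -> fork_pos = 1 + 12 = 13.
Step 3: advance 4 -> fork_pos = 13 + 4 = 17.
Step 4: advance 10 -> fork_pos = 17 + 10 = 27.
Unwound prefix: template[0:27] = AGTTGTCAAAGGTTTATCGGGTGAATT
Complement it base by base (A<->T, C<->G), keeping left-to-right order:
  [0:5] AGTTG -> TCAAC
  [5:10] TCAAA -> AGTTT
  [10:15] GGTTT -> CCAAA
  [15:20] ATCGG -> TAGCC
  [20:25] GTGAA -> CACTT
  [25:27] TT -> AA
Concatenate: TCAACAGTTTCCAAATAGCCCACTTAA (length 27; written aligned with the template, i.e. 3'->5').

Answer: TCAACAGTTTCCAAATAGCCCACTTAA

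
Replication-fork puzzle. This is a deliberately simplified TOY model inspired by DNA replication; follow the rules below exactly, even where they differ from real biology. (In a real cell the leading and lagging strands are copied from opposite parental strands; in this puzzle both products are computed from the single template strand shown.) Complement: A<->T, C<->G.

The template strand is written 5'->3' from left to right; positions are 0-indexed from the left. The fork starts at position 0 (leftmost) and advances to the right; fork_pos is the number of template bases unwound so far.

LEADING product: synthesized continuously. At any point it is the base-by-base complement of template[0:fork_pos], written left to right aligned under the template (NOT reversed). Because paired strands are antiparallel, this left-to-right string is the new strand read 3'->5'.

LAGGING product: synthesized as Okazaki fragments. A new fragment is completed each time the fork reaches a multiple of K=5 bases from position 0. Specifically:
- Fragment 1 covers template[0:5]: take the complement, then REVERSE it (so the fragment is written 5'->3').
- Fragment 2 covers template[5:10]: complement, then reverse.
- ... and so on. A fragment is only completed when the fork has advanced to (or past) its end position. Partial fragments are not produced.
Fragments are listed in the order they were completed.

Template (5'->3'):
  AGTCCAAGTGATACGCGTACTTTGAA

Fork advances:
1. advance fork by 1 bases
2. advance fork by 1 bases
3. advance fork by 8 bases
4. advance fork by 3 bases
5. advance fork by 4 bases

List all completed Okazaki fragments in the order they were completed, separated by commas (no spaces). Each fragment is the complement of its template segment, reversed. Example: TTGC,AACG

Answer: GGACT,CACTT,CGTAT

Derivation:
Step 1: advance 1 -> fork_pos = 0 + 1 = 1. Next multiple of 5 is 5 (not reached); still 0 fragment(s).
Step 2: advance 1 -> fork_pos = 1 + 1 = 2. Next multiple of 5 is 5 (not reached); still 0 fragment(s).
Step 3: advance 8 -> fork_pos = 2 + 8 = 10. Reached multiple(s) of 5: 5, 10 -> fragments 1-2 completed (2 total).
Step 4: advance 3 -> fork_pos = 10 + 3 = 13. Next multiple of 5 is 15 (not reached); still 2 fragment(s).
Step 5: advance 4 -> fork_pos = 13 + 4 = 17. Reached multiple(s) of 5: 15 -> fragment 3 completed (3 total).
Final fork_pos = 17, so 3 fragment(s) are complete. Build each: template segment -> complement -> reverse.
Fragment 1: template[0:5] = AGTCC -> complement TCAGG -> reversed GGACT
Fragment 2: template[5:10] = AAGTG -> complement TTCAC -> reversed CACTT
Fragment 3: template[10:15] = ATACG -> complement TATGC -> reversed CGTAT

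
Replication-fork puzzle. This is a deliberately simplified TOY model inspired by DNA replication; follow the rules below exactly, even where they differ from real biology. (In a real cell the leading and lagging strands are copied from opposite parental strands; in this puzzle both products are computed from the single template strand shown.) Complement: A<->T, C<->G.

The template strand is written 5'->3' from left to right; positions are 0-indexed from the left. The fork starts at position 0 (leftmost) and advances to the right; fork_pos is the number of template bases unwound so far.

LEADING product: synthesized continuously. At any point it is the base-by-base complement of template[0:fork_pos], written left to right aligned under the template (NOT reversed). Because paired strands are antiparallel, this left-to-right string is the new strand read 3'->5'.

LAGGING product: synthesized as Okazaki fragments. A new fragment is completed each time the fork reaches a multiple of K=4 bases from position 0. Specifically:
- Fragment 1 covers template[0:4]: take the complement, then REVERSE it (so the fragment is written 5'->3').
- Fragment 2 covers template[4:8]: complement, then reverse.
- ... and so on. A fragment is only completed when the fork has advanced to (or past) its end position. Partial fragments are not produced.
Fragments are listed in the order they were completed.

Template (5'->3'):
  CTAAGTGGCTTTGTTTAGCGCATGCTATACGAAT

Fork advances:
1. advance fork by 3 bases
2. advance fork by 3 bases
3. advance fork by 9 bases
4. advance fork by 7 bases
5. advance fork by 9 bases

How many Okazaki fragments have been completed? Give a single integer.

Step 1: advance 3 -> fork_pos = 0 + 3 = 3. Next multiple of 4 is 4 (not reached); still 0 fragment(s).
Step 2: advance 3 -> fork_pos = 3 + 3 = 6. Reached multiple(s) of 4: 4 -> fragment 1 completed (1 total).
Step 3: advance 9 -> fork_pos = 6 + 9 = 15. Reached multiple(s) of 4: 8, 12 -> fragments 2-3 completed (3 total).
Step 4: advance 7 -> fork_pos = 15 + 7 = 22. Reached multiple(s) of 4: 16, 20 -> fragments 4-5 completed (5 total).
Step 5: advance 9 -> fork_pos = 22 + 9 = 31. Reached multiple(s) of 4: 24, 28 -> fragments 6-7 completed (7 total).
Check: final fork_pos = 31; the multiples of 4 that are <= 31 are 4..28 -> 31 // 4 = 7 completed fragment(s).

Answer: 7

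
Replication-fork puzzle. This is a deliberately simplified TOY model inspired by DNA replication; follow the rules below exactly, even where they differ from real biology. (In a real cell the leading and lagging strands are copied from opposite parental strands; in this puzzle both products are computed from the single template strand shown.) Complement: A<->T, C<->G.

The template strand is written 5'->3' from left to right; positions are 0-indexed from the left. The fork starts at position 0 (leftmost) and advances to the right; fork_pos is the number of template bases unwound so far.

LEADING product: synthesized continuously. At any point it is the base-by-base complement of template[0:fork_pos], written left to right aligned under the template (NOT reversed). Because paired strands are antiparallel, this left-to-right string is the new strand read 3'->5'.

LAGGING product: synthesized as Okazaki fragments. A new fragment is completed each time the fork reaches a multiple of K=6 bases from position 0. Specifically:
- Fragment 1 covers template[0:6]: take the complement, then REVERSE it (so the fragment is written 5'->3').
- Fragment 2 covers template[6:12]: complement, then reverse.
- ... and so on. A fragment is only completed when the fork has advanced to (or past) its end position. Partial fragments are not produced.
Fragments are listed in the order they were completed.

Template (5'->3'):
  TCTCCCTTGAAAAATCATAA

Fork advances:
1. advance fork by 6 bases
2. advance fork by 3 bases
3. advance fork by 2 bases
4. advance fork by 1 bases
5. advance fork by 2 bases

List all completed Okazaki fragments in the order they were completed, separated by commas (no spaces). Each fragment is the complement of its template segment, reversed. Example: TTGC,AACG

Answer: GGGAGA,TTTCAA

Derivation:
Step 1: advance 6 -> fork_pos = 0 + 6 = 6. Reached multiple(s) of 6: 6 -> fragment 1 completed (1 total).
Step 2: advance 3 -> fork_pos = 6 + 3 = 9. Next multiple of 6 is 12 (not reached); still 1 fragment(s).
Step 3: advance 2 -> fork_pos = 9 + 2 = 11. Next multiple of 6 is 12 (not reached); still 1 fragment(s).
Step 4: advance 1 -> fork_pos = 11 + 1 = 12. Reached multiple(s) of 6: 12 -> fragment 2 completed (2 total).
Step 5: advance 2 -> fork_pos = 12 + 2 = 14. Next multiple of 6 is 18 (not reached); still 2 fragment(s).
Final fork_pos = 14, so 2 fragment(s) are complete. Build each: template segment -> complement -> reverse.
Fragment 1: template[0:6] = TCTCCC -> complement AGAGGG -> reversed GGGAGA
Fragment 2: template[6:12] = TTGAAA -> complement AACTTT -> reversed TTTCAA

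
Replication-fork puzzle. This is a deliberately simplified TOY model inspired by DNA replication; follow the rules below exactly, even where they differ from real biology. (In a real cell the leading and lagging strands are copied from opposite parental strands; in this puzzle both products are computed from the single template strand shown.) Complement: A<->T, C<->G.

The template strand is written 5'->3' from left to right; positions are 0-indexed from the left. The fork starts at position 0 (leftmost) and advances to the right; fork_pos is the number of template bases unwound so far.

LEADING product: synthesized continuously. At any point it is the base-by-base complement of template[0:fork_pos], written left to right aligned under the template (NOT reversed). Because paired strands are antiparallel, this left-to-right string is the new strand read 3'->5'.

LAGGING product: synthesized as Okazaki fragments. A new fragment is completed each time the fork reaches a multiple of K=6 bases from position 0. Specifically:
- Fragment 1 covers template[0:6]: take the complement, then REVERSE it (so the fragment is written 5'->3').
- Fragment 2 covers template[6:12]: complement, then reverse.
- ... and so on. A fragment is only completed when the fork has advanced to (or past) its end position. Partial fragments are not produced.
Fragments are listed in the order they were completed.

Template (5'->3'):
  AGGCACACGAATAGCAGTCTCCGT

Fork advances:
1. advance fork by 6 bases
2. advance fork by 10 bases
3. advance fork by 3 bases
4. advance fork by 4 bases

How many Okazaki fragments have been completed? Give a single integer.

Answer: 3

Derivation:
Step 1: advance 6 -> fork_pos = 0 + 6 = 6. Reached multiple(s) of 6: 6 -> fragment 1 completed (1 total).
Step 2: advance 10 -> fork_pos = 6 + 10 = 16. Reached multiple(s) of 6: 12 -> fragment 2 completed (2 total).
Step 3: advance 3 -> fork_pos = 16 + 3 = 19. Reached multiple(s) of 6: 18 -> fragment 3 completed (3 total).
Step 4: advance 4 -> fork_pos = 19 + 4 = 23. Next multiple of 6 is 24 (not reached); still 3 fragment(s).
Check: final fork_pos = 23; the multiples of 6 that are <= 23 are 6..18 -> 23 // 6 = 3 completed fragment(s).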